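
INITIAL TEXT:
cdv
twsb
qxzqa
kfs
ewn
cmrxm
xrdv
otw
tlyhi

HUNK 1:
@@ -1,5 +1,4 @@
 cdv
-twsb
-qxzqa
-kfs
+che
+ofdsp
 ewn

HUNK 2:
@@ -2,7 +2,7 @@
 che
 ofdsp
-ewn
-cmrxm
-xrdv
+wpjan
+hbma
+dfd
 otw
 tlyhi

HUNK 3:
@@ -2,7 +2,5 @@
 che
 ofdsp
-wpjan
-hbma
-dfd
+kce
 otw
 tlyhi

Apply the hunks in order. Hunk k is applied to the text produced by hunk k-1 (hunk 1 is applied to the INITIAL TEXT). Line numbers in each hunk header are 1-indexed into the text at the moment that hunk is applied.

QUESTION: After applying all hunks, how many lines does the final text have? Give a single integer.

Answer: 6

Derivation:
Hunk 1: at line 1 remove [twsb,qxzqa,kfs] add [che,ofdsp] -> 8 lines: cdv che ofdsp ewn cmrxm xrdv otw tlyhi
Hunk 2: at line 2 remove [ewn,cmrxm,xrdv] add [wpjan,hbma,dfd] -> 8 lines: cdv che ofdsp wpjan hbma dfd otw tlyhi
Hunk 3: at line 2 remove [wpjan,hbma,dfd] add [kce] -> 6 lines: cdv che ofdsp kce otw tlyhi
Final line count: 6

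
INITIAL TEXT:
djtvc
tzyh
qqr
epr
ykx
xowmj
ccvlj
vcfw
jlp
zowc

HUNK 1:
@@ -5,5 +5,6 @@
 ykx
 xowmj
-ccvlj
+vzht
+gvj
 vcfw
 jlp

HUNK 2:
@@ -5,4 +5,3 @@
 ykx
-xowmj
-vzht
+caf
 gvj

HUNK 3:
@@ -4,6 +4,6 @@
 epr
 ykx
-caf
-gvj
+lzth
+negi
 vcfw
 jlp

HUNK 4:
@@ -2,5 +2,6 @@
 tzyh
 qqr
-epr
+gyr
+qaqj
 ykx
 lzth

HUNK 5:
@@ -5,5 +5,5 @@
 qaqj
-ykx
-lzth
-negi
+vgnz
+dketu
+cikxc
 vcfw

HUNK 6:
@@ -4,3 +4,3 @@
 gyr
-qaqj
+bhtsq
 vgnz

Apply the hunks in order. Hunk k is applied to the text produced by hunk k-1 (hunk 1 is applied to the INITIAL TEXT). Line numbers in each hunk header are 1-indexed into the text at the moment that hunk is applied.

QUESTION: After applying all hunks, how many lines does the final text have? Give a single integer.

Hunk 1: at line 5 remove [ccvlj] add [vzht,gvj] -> 11 lines: djtvc tzyh qqr epr ykx xowmj vzht gvj vcfw jlp zowc
Hunk 2: at line 5 remove [xowmj,vzht] add [caf] -> 10 lines: djtvc tzyh qqr epr ykx caf gvj vcfw jlp zowc
Hunk 3: at line 4 remove [caf,gvj] add [lzth,negi] -> 10 lines: djtvc tzyh qqr epr ykx lzth negi vcfw jlp zowc
Hunk 4: at line 2 remove [epr] add [gyr,qaqj] -> 11 lines: djtvc tzyh qqr gyr qaqj ykx lzth negi vcfw jlp zowc
Hunk 5: at line 5 remove [ykx,lzth,negi] add [vgnz,dketu,cikxc] -> 11 lines: djtvc tzyh qqr gyr qaqj vgnz dketu cikxc vcfw jlp zowc
Hunk 6: at line 4 remove [qaqj] add [bhtsq] -> 11 lines: djtvc tzyh qqr gyr bhtsq vgnz dketu cikxc vcfw jlp zowc
Final line count: 11

Answer: 11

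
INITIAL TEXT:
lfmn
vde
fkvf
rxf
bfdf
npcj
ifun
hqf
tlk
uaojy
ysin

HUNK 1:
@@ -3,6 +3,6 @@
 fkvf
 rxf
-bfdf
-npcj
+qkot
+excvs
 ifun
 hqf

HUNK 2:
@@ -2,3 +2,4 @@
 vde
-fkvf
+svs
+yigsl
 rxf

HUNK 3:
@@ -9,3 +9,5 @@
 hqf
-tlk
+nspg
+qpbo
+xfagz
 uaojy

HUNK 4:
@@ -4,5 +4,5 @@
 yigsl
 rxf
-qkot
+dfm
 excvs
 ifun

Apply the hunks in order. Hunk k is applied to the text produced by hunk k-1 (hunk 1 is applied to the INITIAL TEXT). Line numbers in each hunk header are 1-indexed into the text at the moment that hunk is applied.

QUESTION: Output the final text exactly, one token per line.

Answer: lfmn
vde
svs
yigsl
rxf
dfm
excvs
ifun
hqf
nspg
qpbo
xfagz
uaojy
ysin

Derivation:
Hunk 1: at line 3 remove [bfdf,npcj] add [qkot,excvs] -> 11 lines: lfmn vde fkvf rxf qkot excvs ifun hqf tlk uaojy ysin
Hunk 2: at line 2 remove [fkvf] add [svs,yigsl] -> 12 lines: lfmn vde svs yigsl rxf qkot excvs ifun hqf tlk uaojy ysin
Hunk 3: at line 9 remove [tlk] add [nspg,qpbo,xfagz] -> 14 lines: lfmn vde svs yigsl rxf qkot excvs ifun hqf nspg qpbo xfagz uaojy ysin
Hunk 4: at line 4 remove [qkot] add [dfm] -> 14 lines: lfmn vde svs yigsl rxf dfm excvs ifun hqf nspg qpbo xfagz uaojy ysin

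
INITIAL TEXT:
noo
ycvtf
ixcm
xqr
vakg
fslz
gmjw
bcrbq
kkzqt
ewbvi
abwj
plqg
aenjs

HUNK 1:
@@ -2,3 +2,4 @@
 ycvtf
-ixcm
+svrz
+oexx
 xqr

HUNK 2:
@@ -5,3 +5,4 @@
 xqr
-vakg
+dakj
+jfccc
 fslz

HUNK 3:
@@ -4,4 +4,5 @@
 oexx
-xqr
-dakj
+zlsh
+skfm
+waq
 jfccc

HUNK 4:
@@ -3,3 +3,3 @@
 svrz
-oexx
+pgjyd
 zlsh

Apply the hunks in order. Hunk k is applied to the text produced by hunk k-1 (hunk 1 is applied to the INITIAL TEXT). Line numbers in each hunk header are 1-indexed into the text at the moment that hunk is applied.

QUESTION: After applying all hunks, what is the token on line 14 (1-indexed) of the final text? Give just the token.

Hunk 1: at line 2 remove [ixcm] add [svrz,oexx] -> 14 lines: noo ycvtf svrz oexx xqr vakg fslz gmjw bcrbq kkzqt ewbvi abwj plqg aenjs
Hunk 2: at line 5 remove [vakg] add [dakj,jfccc] -> 15 lines: noo ycvtf svrz oexx xqr dakj jfccc fslz gmjw bcrbq kkzqt ewbvi abwj plqg aenjs
Hunk 3: at line 4 remove [xqr,dakj] add [zlsh,skfm,waq] -> 16 lines: noo ycvtf svrz oexx zlsh skfm waq jfccc fslz gmjw bcrbq kkzqt ewbvi abwj plqg aenjs
Hunk 4: at line 3 remove [oexx] add [pgjyd] -> 16 lines: noo ycvtf svrz pgjyd zlsh skfm waq jfccc fslz gmjw bcrbq kkzqt ewbvi abwj plqg aenjs
Final line 14: abwj

Answer: abwj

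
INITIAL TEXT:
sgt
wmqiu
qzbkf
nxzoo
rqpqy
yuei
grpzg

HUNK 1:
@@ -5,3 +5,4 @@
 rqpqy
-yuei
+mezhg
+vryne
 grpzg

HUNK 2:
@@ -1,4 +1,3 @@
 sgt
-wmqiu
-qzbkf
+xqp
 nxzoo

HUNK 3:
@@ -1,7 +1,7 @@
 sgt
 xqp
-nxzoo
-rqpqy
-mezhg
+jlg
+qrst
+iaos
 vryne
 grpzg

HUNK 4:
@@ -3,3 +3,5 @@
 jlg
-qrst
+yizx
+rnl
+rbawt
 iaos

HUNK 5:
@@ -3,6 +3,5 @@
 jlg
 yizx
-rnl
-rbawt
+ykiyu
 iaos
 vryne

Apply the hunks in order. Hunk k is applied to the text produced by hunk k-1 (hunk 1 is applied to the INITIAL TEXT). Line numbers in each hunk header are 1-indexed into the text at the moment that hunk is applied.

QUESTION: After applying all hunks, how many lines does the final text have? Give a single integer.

Answer: 8

Derivation:
Hunk 1: at line 5 remove [yuei] add [mezhg,vryne] -> 8 lines: sgt wmqiu qzbkf nxzoo rqpqy mezhg vryne grpzg
Hunk 2: at line 1 remove [wmqiu,qzbkf] add [xqp] -> 7 lines: sgt xqp nxzoo rqpqy mezhg vryne grpzg
Hunk 3: at line 1 remove [nxzoo,rqpqy,mezhg] add [jlg,qrst,iaos] -> 7 lines: sgt xqp jlg qrst iaos vryne grpzg
Hunk 4: at line 3 remove [qrst] add [yizx,rnl,rbawt] -> 9 lines: sgt xqp jlg yizx rnl rbawt iaos vryne grpzg
Hunk 5: at line 3 remove [rnl,rbawt] add [ykiyu] -> 8 lines: sgt xqp jlg yizx ykiyu iaos vryne grpzg
Final line count: 8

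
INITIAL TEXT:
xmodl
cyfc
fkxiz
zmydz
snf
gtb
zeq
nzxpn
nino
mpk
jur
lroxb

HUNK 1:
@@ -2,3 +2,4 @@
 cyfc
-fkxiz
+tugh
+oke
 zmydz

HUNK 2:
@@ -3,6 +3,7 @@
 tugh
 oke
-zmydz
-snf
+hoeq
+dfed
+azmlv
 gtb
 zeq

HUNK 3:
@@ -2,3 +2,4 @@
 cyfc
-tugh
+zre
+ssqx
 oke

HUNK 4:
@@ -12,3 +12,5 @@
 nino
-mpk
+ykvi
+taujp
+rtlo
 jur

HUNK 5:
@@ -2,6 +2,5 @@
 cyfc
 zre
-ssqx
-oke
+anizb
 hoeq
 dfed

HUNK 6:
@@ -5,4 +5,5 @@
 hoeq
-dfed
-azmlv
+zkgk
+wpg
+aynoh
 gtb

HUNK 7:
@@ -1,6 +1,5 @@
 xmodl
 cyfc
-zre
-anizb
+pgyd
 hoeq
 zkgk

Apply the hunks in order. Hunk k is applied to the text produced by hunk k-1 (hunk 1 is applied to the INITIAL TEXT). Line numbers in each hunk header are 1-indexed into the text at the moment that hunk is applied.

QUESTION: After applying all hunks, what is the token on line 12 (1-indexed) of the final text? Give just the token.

Answer: ykvi

Derivation:
Hunk 1: at line 2 remove [fkxiz] add [tugh,oke] -> 13 lines: xmodl cyfc tugh oke zmydz snf gtb zeq nzxpn nino mpk jur lroxb
Hunk 2: at line 3 remove [zmydz,snf] add [hoeq,dfed,azmlv] -> 14 lines: xmodl cyfc tugh oke hoeq dfed azmlv gtb zeq nzxpn nino mpk jur lroxb
Hunk 3: at line 2 remove [tugh] add [zre,ssqx] -> 15 lines: xmodl cyfc zre ssqx oke hoeq dfed azmlv gtb zeq nzxpn nino mpk jur lroxb
Hunk 4: at line 12 remove [mpk] add [ykvi,taujp,rtlo] -> 17 lines: xmodl cyfc zre ssqx oke hoeq dfed azmlv gtb zeq nzxpn nino ykvi taujp rtlo jur lroxb
Hunk 5: at line 2 remove [ssqx,oke] add [anizb] -> 16 lines: xmodl cyfc zre anizb hoeq dfed azmlv gtb zeq nzxpn nino ykvi taujp rtlo jur lroxb
Hunk 6: at line 5 remove [dfed,azmlv] add [zkgk,wpg,aynoh] -> 17 lines: xmodl cyfc zre anizb hoeq zkgk wpg aynoh gtb zeq nzxpn nino ykvi taujp rtlo jur lroxb
Hunk 7: at line 1 remove [zre,anizb] add [pgyd] -> 16 lines: xmodl cyfc pgyd hoeq zkgk wpg aynoh gtb zeq nzxpn nino ykvi taujp rtlo jur lroxb
Final line 12: ykvi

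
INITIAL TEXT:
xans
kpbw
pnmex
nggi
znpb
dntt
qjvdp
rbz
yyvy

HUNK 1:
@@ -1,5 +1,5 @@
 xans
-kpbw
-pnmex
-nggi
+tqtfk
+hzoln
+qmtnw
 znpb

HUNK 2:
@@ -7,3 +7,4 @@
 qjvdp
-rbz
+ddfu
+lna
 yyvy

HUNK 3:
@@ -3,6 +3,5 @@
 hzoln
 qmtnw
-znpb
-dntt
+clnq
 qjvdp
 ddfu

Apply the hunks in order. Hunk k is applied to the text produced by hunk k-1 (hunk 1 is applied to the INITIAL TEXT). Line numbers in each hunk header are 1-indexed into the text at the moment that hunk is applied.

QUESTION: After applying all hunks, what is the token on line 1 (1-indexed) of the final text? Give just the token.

Hunk 1: at line 1 remove [kpbw,pnmex,nggi] add [tqtfk,hzoln,qmtnw] -> 9 lines: xans tqtfk hzoln qmtnw znpb dntt qjvdp rbz yyvy
Hunk 2: at line 7 remove [rbz] add [ddfu,lna] -> 10 lines: xans tqtfk hzoln qmtnw znpb dntt qjvdp ddfu lna yyvy
Hunk 3: at line 3 remove [znpb,dntt] add [clnq] -> 9 lines: xans tqtfk hzoln qmtnw clnq qjvdp ddfu lna yyvy
Final line 1: xans

Answer: xans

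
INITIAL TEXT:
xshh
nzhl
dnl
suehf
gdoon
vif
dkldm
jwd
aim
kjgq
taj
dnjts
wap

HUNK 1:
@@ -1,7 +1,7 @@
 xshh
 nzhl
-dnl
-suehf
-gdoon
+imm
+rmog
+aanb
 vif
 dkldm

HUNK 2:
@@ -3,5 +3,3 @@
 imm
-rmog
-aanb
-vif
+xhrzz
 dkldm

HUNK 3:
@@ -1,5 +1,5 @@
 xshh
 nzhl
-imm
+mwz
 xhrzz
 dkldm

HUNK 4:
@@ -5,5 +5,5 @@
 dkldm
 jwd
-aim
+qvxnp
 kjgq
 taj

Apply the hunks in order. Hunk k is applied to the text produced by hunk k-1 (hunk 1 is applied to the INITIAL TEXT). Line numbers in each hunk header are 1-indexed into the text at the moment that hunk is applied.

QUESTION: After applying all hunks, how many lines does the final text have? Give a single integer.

Answer: 11

Derivation:
Hunk 1: at line 1 remove [dnl,suehf,gdoon] add [imm,rmog,aanb] -> 13 lines: xshh nzhl imm rmog aanb vif dkldm jwd aim kjgq taj dnjts wap
Hunk 2: at line 3 remove [rmog,aanb,vif] add [xhrzz] -> 11 lines: xshh nzhl imm xhrzz dkldm jwd aim kjgq taj dnjts wap
Hunk 3: at line 1 remove [imm] add [mwz] -> 11 lines: xshh nzhl mwz xhrzz dkldm jwd aim kjgq taj dnjts wap
Hunk 4: at line 5 remove [aim] add [qvxnp] -> 11 lines: xshh nzhl mwz xhrzz dkldm jwd qvxnp kjgq taj dnjts wap
Final line count: 11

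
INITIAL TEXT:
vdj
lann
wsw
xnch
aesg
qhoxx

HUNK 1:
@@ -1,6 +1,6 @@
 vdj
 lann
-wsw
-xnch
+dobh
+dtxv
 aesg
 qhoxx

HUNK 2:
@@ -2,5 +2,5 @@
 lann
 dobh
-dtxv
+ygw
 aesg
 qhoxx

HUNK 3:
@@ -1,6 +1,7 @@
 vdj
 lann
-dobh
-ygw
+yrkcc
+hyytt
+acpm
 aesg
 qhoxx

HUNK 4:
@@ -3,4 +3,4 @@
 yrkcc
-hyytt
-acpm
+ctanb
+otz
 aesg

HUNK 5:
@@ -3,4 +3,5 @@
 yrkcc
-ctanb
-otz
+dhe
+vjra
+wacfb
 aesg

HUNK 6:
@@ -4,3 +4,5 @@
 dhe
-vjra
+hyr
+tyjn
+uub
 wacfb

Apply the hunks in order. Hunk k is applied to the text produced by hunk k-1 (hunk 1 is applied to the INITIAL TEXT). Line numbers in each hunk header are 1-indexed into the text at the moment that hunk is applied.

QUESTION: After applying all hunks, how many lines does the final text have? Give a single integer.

Answer: 10

Derivation:
Hunk 1: at line 1 remove [wsw,xnch] add [dobh,dtxv] -> 6 lines: vdj lann dobh dtxv aesg qhoxx
Hunk 2: at line 2 remove [dtxv] add [ygw] -> 6 lines: vdj lann dobh ygw aesg qhoxx
Hunk 3: at line 1 remove [dobh,ygw] add [yrkcc,hyytt,acpm] -> 7 lines: vdj lann yrkcc hyytt acpm aesg qhoxx
Hunk 4: at line 3 remove [hyytt,acpm] add [ctanb,otz] -> 7 lines: vdj lann yrkcc ctanb otz aesg qhoxx
Hunk 5: at line 3 remove [ctanb,otz] add [dhe,vjra,wacfb] -> 8 lines: vdj lann yrkcc dhe vjra wacfb aesg qhoxx
Hunk 6: at line 4 remove [vjra] add [hyr,tyjn,uub] -> 10 lines: vdj lann yrkcc dhe hyr tyjn uub wacfb aesg qhoxx
Final line count: 10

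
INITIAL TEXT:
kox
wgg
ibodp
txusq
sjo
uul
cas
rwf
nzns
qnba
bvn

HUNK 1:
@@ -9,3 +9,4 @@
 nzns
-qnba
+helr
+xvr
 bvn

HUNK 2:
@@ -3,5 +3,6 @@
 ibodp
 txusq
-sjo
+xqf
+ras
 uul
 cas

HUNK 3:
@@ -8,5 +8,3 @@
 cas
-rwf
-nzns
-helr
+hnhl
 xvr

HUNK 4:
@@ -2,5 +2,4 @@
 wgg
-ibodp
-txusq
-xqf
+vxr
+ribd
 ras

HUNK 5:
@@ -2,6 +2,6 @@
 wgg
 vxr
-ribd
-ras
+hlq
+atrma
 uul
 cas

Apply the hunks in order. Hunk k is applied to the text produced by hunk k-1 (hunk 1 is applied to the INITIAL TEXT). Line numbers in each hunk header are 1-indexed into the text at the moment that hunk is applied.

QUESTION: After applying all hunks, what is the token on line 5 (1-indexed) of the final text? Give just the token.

Answer: atrma

Derivation:
Hunk 1: at line 9 remove [qnba] add [helr,xvr] -> 12 lines: kox wgg ibodp txusq sjo uul cas rwf nzns helr xvr bvn
Hunk 2: at line 3 remove [sjo] add [xqf,ras] -> 13 lines: kox wgg ibodp txusq xqf ras uul cas rwf nzns helr xvr bvn
Hunk 3: at line 8 remove [rwf,nzns,helr] add [hnhl] -> 11 lines: kox wgg ibodp txusq xqf ras uul cas hnhl xvr bvn
Hunk 4: at line 2 remove [ibodp,txusq,xqf] add [vxr,ribd] -> 10 lines: kox wgg vxr ribd ras uul cas hnhl xvr bvn
Hunk 5: at line 2 remove [ribd,ras] add [hlq,atrma] -> 10 lines: kox wgg vxr hlq atrma uul cas hnhl xvr bvn
Final line 5: atrma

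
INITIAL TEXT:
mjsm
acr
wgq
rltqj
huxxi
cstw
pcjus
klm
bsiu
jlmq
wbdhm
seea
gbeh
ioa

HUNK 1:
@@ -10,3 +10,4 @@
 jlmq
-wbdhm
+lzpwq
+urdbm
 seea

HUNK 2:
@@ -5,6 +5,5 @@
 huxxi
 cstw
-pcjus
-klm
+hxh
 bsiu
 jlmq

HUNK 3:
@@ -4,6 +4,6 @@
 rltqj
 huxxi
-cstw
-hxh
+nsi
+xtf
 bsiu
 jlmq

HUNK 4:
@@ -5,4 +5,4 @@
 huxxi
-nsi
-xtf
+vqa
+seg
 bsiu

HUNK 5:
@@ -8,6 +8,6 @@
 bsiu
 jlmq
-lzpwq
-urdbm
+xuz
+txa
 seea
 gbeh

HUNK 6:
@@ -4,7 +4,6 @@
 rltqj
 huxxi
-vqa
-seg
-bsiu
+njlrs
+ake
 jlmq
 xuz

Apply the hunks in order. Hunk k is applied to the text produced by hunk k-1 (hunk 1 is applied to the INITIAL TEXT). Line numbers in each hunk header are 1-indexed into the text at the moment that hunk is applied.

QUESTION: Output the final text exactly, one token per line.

Answer: mjsm
acr
wgq
rltqj
huxxi
njlrs
ake
jlmq
xuz
txa
seea
gbeh
ioa

Derivation:
Hunk 1: at line 10 remove [wbdhm] add [lzpwq,urdbm] -> 15 lines: mjsm acr wgq rltqj huxxi cstw pcjus klm bsiu jlmq lzpwq urdbm seea gbeh ioa
Hunk 2: at line 5 remove [pcjus,klm] add [hxh] -> 14 lines: mjsm acr wgq rltqj huxxi cstw hxh bsiu jlmq lzpwq urdbm seea gbeh ioa
Hunk 3: at line 4 remove [cstw,hxh] add [nsi,xtf] -> 14 lines: mjsm acr wgq rltqj huxxi nsi xtf bsiu jlmq lzpwq urdbm seea gbeh ioa
Hunk 4: at line 5 remove [nsi,xtf] add [vqa,seg] -> 14 lines: mjsm acr wgq rltqj huxxi vqa seg bsiu jlmq lzpwq urdbm seea gbeh ioa
Hunk 5: at line 8 remove [lzpwq,urdbm] add [xuz,txa] -> 14 lines: mjsm acr wgq rltqj huxxi vqa seg bsiu jlmq xuz txa seea gbeh ioa
Hunk 6: at line 4 remove [vqa,seg,bsiu] add [njlrs,ake] -> 13 lines: mjsm acr wgq rltqj huxxi njlrs ake jlmq xuz txa seea gbeh ioa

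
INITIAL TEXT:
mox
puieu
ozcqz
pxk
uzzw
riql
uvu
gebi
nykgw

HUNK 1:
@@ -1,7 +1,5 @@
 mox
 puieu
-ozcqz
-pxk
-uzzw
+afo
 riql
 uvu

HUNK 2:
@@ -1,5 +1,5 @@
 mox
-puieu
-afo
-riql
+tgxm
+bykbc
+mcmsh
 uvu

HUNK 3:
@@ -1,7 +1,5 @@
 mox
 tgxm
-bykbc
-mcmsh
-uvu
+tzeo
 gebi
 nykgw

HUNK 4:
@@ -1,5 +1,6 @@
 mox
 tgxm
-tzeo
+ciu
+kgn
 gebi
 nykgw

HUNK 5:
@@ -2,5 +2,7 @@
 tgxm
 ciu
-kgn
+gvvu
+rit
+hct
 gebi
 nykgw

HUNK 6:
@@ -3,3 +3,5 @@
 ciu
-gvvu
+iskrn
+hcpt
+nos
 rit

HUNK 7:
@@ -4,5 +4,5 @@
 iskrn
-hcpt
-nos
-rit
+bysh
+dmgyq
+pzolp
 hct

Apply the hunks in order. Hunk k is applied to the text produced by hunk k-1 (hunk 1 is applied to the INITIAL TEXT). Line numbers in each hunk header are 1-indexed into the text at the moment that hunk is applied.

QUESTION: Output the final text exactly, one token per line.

Hunk 1: at line 1 remove [ozcqz,pxk,uzzw] add [afo] -> 7 lines: mox puieu afo riql uvu gebi nykgw
Hunk 2: at line 1 remove [puieu,afo,riql] add [tgxm,bykbc,mcmsh] -> 7 lines: mox tgxm bykbc mcmsh uvu gebi nykgw
Hunk 3: at line 1 remove [bykbc,mcmsh,uvu] add [tzeo] -> 5 lines: mox tgxm tzeo gebi nykgw
Hunk 4: at line 1 remove [tzeo] add [ciu,kgn] -> 6 lines: mox tgxm ciu kgn gebi nykgw
Hunk 5: at line 2 remove [kgn] add [gvvu,rit,hct] -> 8 lines: mox tgxm ciu gvvu rit hct gebi nykgw
Hunk 6: at line 3 remove [gvvu] add [iskrn,hcpt,nos] -> 10 lines: mox tgxm ciu iskrn hcpt nos rit hct gebi nykgw
Hunk 7: at line 4 remove [hcpt,nos,rit] add [bysh,dmgyq,pzolp] -> 10 lines: mox tgxm ciu iskrn bysh dmgyq pzolp hct gebi nykgw

Answer: mox
tgxm
ciu
iskrn
bysh
dmgyq
pzolp
hct
gebi
nykgw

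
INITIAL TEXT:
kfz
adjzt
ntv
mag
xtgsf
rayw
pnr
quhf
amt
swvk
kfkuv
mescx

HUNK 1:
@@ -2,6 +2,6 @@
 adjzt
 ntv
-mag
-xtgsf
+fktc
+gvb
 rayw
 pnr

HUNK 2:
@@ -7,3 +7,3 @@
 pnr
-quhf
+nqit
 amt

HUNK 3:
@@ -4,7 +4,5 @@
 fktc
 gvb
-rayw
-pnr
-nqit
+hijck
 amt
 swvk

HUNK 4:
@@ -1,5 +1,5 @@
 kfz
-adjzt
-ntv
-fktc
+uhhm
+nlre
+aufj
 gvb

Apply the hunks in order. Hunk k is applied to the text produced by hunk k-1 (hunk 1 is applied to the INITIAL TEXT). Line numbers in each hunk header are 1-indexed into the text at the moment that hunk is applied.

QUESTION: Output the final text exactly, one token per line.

Hunk 1: at line 2 remove [mag,xtgsf] add [fktc,gvb] -> 12 lines: kfz adjzt ntv fktc gvb rayw pnr quhf amt swvk kfkuv mescx
Hunk 2: at line 7 remove [quhf] add [nqit] -> 12 lines: kfz adjzt ntv fktc gvb rayw pnr nqit amt swvk kfkuv mescx
Hunk 3: at line 4 remove [rayw,pnr,nqit] add [hijck] -> 10 lines: kfz adjzt ntv fktc gvb hijck amt swvk kfkuv mescx
Hunk 4: at line 1 remove [adjzt,ntv,fktc] add [uhhm,nlre,aufj] -> 10 lines: kfz uhhm nlre aufj gvb hijck amt swvk kfkuv mescx

Answer: kfz
uhhm
nlre
aufj
gvb
hijck
amt
swvk
kfkuv
mescx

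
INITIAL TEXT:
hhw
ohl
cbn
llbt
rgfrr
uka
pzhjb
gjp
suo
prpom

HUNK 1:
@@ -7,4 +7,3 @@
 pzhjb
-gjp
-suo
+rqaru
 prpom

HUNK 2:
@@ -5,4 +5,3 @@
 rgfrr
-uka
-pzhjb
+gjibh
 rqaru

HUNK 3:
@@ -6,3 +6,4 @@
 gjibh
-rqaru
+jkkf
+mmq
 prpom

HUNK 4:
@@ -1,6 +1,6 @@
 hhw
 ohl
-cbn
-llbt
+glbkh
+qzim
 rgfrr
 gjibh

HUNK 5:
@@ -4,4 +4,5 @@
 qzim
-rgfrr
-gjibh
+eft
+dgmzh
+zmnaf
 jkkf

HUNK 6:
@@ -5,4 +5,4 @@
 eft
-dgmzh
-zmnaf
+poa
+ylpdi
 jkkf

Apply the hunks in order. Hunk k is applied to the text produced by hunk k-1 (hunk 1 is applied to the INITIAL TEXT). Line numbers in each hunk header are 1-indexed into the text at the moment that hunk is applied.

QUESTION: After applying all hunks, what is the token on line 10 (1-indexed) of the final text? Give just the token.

Hunk 1: at line 7 remove [gjp,suo] add [rqaru] -> 9 lines: hhw ohl cbn llbt rgfrr uka pzhjb rqaru prpom
Hunk 2: at line 5 remove [uka,pzhjb] add [gjibh] -> 8 lines: hhw ohl cbn llbt rgfrr gjibh rqaru prpom
Hunk 3: at line 6 remove [rqaru] add [jkkf,mmq] -> 9 lines: hhw ohl cbn llbt rgfrr gjibh jkkf mmq prpom
Hunk 4: at line 1 remove [cbn,llbt] add [glbkh,qzim] -> 9 lines: hhw ohl glbkh qzim rgfrr gjibh jkkf mmq prpom
Hunk 5: at line 4 remove [rgfrr,gjibh] add [eft,dgmzh,zmnaf] -> 10 lines: hhw ohl glbkh qzim eft dgmzh zmnaf jkkf mmq prpom
Hunk 6: at line 5 remove [dgmzh,zmnaf] add [poa,ylpdi] -> 10 lines: hhw ohl glbkh qzim eft poa ylpdi jkkf mmq prpom
Final line 10: prpom

Answer: prpom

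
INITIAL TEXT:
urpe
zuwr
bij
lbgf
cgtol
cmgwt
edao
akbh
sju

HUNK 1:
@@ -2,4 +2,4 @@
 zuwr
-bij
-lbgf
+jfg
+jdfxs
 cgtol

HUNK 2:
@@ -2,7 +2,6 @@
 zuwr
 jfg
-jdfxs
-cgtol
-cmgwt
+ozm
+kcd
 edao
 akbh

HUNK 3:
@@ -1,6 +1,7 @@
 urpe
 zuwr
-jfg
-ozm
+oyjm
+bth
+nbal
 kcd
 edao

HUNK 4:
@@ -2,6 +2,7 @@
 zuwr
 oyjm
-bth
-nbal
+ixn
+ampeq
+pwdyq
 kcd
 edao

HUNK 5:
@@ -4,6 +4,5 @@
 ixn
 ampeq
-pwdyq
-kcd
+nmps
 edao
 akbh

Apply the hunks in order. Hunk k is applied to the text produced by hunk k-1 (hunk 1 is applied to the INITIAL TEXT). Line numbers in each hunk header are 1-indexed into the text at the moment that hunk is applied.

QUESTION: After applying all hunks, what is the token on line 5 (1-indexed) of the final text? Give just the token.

Answer: ampeq

Derivation:
Hunk 1: at line 2 remove [bij,lbgf] add [jfg,jdfxs] -> 9 lines: urpe zuwr jfg jdfxs cgtol cmgwt edao akbh sju
Hunk 2: at line 2 remove [jdfxs,cgtol,cmgwt] add [ozm,kcd] -> 8 lines: urpe zuwr jfg ozm kcd edao akbh sju
Hunk 3: at line 1 remove [jfg,ozm] add [oyjm,bth,nbal] -> 9 lines: urpe zuwr oyjm bth nbal kcd edao akbh sju
Hunk 4: at line 2 remove [bth,nbal] add [ixn,ampeq,pwdyq] -> 10 lines: urpe zuwr oyjm ixn ampeq pwdyq kcd edao akbh sju
Hunk 5: at line 4 remove [pwdyq,kcd] add [nmps] -> 9 lines: urpe zuwr oyjm ixn ampeq nmps edao akbh sju
Final line 5: ampeq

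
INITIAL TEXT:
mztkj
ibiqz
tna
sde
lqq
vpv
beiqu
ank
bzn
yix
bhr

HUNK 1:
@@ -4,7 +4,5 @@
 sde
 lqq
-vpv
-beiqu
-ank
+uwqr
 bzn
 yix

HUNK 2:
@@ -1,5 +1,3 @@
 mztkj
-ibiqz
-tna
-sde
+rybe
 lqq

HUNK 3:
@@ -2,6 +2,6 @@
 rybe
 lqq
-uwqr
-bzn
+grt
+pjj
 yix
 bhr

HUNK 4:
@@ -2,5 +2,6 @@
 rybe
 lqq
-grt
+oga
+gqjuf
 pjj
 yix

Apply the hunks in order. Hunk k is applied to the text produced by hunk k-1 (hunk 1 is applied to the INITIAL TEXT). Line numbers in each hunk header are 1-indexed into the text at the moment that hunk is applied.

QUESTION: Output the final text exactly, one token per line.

Hunk 1: at line 4 remove [vpv,beiqu,ank] add [uwqr] -> 9 lines: mztkj ibiqz tna sde lqq uwqr bzn yix bhr
Hunk 2: at line 1 remove [ibiqz,tna,sde] add [rybe] -> 7 lines: mztkj rybe lqq uwqr bzn yix bhr
Hunk 3: at line 2 remove [uwqr,bzn] add [grt,pjj] -> 7 lines: mztkj rybe lqq grt pjj yix bhr
Hunk 4: at line 2 remove [grt] add [oga,gqjuf] -> 8 lines: mztkj rybe lqq oga gqjuf pjj yix bhr

Answer: mztkj
rybe
lqq
oga
gqjuf
pjj
yix
bhr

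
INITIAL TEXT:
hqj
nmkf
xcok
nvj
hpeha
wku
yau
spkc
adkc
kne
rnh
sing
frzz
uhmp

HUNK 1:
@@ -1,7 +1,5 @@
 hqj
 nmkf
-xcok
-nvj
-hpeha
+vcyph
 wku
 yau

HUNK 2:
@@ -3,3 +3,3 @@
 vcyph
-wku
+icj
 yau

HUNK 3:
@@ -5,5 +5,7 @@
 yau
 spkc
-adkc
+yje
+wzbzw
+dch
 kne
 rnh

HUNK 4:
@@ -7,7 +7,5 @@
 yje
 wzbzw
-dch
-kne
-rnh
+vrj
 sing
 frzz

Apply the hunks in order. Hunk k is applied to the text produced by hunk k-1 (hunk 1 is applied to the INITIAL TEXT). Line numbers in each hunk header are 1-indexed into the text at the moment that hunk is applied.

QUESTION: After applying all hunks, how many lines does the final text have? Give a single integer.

Hunk 1: at line 1 remove [xcok,nvj,hpeha] add [vcyph] -> 12 lines: hqj nmkf vcyph wku yau spkc adkc kne rnh sing frzz uhmp
Hunk 2: at line 3 remove [wku] add [icj] -> 12 lines: hqj nmkf vcyph icj yau spkc adkc kne rnh sing frzz uhmp
Hunk 3: at line 5 remove [adkc] add [yje,wzbzw,dch] -> 14 lines: hqj nmkf vcyph icj yau spkc yje wzbzw dch kne rnh sing frzz uhmp
Hunk 4: at line 7 remove [dch,kne,rnh] add [vrj] -> 12 lines: hqj nmkf vcyph icj yau spkc yje wzbzw vrj sing frzz uhmp
Final line count: 12

Answer: 12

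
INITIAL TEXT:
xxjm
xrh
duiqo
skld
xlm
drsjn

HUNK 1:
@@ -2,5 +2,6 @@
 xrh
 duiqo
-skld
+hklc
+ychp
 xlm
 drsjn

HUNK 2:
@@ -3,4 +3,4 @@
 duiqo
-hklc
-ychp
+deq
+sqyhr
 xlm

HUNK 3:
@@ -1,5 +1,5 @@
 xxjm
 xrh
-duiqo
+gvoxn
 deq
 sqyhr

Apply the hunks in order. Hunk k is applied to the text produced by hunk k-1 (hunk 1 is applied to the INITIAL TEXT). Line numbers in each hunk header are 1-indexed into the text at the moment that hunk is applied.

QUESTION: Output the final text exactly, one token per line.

Answer: xxjm
xrh
gvoxn
deq
sqyhr
xlm
drsjn

Derivation:
Hunk 1: at line 2 remove [skld] add [hklc,ychp] -> 7 lines: xxjm xrh duiqo hklc ychp xlm drsjn
Hunk 2: at line 3 remove [hklc,ychp] add [deq,sqyhr] -> 7 lines: xxjm xrh duiqo deq sqyhr xlm drsjn
Hunk 3: at line 1 remove [duiqo] add [gvoxn] -> 7 lines: xxjm xrh gvoxn deq sqyhr xlm drsjn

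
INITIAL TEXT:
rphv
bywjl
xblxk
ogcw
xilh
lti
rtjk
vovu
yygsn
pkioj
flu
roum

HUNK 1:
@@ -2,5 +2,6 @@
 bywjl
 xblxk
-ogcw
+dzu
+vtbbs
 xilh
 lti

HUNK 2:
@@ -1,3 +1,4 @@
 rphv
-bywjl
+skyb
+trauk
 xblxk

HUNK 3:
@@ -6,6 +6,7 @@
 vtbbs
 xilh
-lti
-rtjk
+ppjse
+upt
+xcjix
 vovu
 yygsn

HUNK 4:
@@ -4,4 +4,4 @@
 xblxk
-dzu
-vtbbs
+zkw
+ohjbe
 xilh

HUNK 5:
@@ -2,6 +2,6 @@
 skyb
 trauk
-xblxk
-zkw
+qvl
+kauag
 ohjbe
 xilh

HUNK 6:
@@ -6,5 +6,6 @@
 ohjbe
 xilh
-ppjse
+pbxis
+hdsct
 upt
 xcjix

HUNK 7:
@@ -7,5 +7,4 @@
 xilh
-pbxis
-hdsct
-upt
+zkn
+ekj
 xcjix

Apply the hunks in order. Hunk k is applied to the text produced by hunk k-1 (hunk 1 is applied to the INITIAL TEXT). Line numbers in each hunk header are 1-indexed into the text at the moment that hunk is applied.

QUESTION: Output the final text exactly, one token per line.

Answer: rphv
skyb
trauk
qvl
kauag
ohjbe
xilh
zkn
ekj
xcjix
vovu
yygsn
pkioj
flu
roum

Derivation:
Hunk 1: at line 2 remove [ogcw] add [dzu,vtbbs] -> 13 lines: rphv bywjl xblxk dzu vtbbs xilh lti rtjk vovu yygsn pkioj flu roum
Hunk 2: at line 1 remove [bywjl] add [skyb,trauk] -> 14 lines: rphv skyb trauk xblxk dzu vtbbs xilh lti rtjk vovu yygsn pkioj flu roum
Hunk 3: at line 6 remove [lti,rtjk] add [ppjse,upt,xcjix] -> 15 lines: rphv skyb trauk xblxk dzu vtbbs xilh ppjse upt xcjix vovu yygsn pkioj flu roum
Hunk 4: at line 4 remove [dzu,vtbbs] add [zkw,ohjbe] -> 15 lines: rphv skyb trauk xblxk zkw ohjbe xilh ppjse upt xcjix vovu yygsn pkioj flu roum
Hunk 5: at line 2 remove [xblxk,zkw] add [qvl,kauag] -> 15 lines: rphv skyb trauk qvl kauag ohjbe xilh ppjse upt xcjix vovu yygsn pkioj flu roum
Hunk 6: at line 6 remove [ppjse] add [pbxis,hdsct] -> 16 lines: rphv skyb trauk qvl kauag ohjbe xilh pbxis hdsct upt xcjix vovu yygsn pkioj flu roum
Hunk 7: at line 7 remove [pbxis,hdsct,upt] add [zkn,ekj] -> 15 lines: rphv skyb trauk qvl kauag ohjbe xilh zkn ekj xcjix vovu yygsn pkioj flu roum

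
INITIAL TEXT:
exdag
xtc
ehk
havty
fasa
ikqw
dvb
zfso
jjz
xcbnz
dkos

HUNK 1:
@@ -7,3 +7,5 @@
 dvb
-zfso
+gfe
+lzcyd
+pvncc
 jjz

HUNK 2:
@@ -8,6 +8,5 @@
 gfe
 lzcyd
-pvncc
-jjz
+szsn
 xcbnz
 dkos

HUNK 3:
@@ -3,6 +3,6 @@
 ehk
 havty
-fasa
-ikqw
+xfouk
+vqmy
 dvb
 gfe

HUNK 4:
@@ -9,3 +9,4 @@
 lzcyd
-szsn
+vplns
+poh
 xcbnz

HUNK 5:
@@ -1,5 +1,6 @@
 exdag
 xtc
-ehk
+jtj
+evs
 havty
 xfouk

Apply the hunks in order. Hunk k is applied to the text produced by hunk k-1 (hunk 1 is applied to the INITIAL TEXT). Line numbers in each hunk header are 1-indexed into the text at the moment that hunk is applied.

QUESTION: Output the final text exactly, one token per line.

Answer: exdag
xtc
jtj
evs
havty
xfouk
vqmy
dvb
gfe
lzcyd
vplns
poh
xcbnz
dkos

Derivation:
Hunk 1: at line 7 remove [zfso] add [gfe,lzcyd,pvncc] -> 13 lines: exdag xtc ehk havty fasa ikqw dvb gfe lzcyd pvncc jjz xcbnz dkos
Hunk 2: at line 8 remove [pvncc,jjz] add [szsn] -> 12 lines: exdag xtc ehk havty fasa ikqw dvb gfe lzcyd szsn xcbnz dkos
Hunk 3: at line 3 remove [fasa,ikqw] add [xfouk,vqmy] -> 12 lines: exdag xtc ehk havty xfouk vqmy dvb gfe lzcyd szsn xcbnz dkos
Hunk 4: at line 9 remove [szsn] add [vplns,poh] -> 13 lines: exdag xtc ehk havty xfouk vqmy dvb gfe lzcyd vplns poh xcbnz dkos
Hunk 5: at line 1 remove [ehk] add [jtj,evs] -> 14 lines: exdag xtc jtj evs havty xfouk vqmy dvb gfe lzcyd vplns poh xcbnz dkos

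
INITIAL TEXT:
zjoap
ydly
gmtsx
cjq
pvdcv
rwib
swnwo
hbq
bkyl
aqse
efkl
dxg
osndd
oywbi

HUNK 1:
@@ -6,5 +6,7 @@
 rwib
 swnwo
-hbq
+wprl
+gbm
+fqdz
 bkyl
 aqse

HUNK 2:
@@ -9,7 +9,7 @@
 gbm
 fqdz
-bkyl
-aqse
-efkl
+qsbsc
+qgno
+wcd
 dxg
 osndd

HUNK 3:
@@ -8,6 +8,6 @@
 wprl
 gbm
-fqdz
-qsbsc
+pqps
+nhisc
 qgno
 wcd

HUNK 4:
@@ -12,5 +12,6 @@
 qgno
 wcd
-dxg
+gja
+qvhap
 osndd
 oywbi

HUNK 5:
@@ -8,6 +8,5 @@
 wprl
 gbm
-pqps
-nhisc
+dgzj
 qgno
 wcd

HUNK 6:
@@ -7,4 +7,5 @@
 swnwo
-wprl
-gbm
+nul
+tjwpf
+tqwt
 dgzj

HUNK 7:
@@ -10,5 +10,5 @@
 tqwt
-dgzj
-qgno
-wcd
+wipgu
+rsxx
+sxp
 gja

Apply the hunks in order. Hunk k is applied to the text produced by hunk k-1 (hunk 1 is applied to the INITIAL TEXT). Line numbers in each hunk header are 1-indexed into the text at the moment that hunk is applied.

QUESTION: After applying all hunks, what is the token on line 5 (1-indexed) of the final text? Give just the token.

Hunk 1: at line 6 remove [hbq] add [wprl,gbm,fqdz] -> 16 lines: zjoap ydly gmtsx cjq pvdcv rwib swnwo wprl gbm fqdz bkyl aqse efkl dxg osndd oywbi
Hunk 2: at line 9 remove [bkyl,aqse,efkl] add [qsbsc,qgno,wcd] -> 16 lines: zjoap ydly gmtsx cjq pvdcv rwib swnwo wprl gbm fqdz qsbsc qgno wcd dxg osndd oywbi
Hunk 3: at line 8 remove [fqdz,qsbsc] add [pqps,nhisc] -> 16 lines: zjoap ydly gmtsx cjq pvdcv rwib swnwo wprl gbm pqps nhisc qgno wcd dxg osndd oywbi
Hunk 4: at line 12 remove [dxg] add [gja,qvhap] -> 17 lines: zjoap ydly gmtsx cjq pvdcv rwib swnwo wprl gbm pqps nhisc qgno wcd gja qvhap osndd oywbi
Hunk 5: at line 8 remove [pqps,nhisc] add [dgzj] -> 16 lines: zjoap ydly gmtsx cjq pvdcv rwib swnwo wprl gbm dgzj qgno wcd gja qvhap osndd oywbi
Hunk 6: at line 7 remove [wprl,gbm] add [nul,tjwpf,tqwt] -> 17 lines: zjoap ydly gmtsx cjq pvdcv rwib swnwo nul tjwpf tqwt dgzj qgno wcd gja qvhap osndd oywbi
Hunk 7: at line 10 remove [dgzj,qgno,wcd] add [wipgu,rsxx,sxp] -> 17 lines: zjoap ydly gmtsx cjq pvdcv rwib swnwo nul tjwpf tqwt wipgu rsxx sxp gja qvhap osndd oywbi
Final line 5: pvdcv

Answer: pvdcv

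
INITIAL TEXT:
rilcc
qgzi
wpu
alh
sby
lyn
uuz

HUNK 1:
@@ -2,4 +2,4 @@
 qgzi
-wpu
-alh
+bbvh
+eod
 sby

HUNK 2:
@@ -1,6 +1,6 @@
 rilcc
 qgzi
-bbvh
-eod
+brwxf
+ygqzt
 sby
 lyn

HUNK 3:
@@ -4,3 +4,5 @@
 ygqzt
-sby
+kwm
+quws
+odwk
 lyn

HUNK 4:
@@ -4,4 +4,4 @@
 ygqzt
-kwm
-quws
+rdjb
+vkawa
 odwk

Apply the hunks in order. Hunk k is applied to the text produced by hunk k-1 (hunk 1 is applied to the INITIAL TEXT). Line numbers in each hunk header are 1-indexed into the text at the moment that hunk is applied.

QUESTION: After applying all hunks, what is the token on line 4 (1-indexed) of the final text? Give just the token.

Hunk 1: at line 2 remove [wpu,alh] add [bbvh,eod] -> 7 lines: rilcc qgzi bbvh eod sby lyn uuz
Hunk 2: at line 1 remove [bbvh,eod] add [brwxf,ygqzt] -> 7 lines: rilcc qgzi brwxf ygqzt sby lyn uuz
Hunk 3: at line 4 remove [sby] add [kwm,quws,odwk] -> 9 lines: rilcc qgzi brwxf ygqzt kwm quws odwk lyn uuz
Hunk 4: at line 4 remove [kwm,quws] add [rdjb,vkawa] -> 9 lines: rilcc qgzi brwxf ygqzt rdjb vkawa odwk lyn uuz
Final line 4: ygqzt

Answer: ygqzt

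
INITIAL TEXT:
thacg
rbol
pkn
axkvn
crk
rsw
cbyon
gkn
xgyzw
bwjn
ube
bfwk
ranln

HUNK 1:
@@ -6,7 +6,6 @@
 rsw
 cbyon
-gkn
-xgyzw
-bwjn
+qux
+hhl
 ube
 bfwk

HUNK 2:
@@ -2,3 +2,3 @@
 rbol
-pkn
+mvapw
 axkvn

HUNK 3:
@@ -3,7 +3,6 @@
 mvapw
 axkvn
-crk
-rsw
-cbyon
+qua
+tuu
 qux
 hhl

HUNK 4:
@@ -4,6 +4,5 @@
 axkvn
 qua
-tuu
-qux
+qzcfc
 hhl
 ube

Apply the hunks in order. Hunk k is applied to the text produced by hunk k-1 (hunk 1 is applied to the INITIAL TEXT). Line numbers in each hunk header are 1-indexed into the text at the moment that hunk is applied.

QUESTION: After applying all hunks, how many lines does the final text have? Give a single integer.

Hunk 1: at line 6 remove [gkn,xgyzw,bwjn] add [qux,hhl] -> 12 lines: thacg rbol pkn axkvn crk rsw cbyon qux hhl ube bfwk ranln
Hunk 2: at line 2 remove [pkn] add [mvapw] -> 12 lines: thacg rbol mvapw axkvn crk rsw cbyon qux hhl ube bfwk ranln
Hunk 3: at line 3 remove [crk,rsw,cbyon] add [qua,tuu] -> 11 lines: thacg rbol mvapw axkvn qua tuu qux hhl ube bfwk ranln
Hunk 4: at line 4 remove [tuu,qux] add [qzcfc] -> 10 lines: thacg rbol mvapw axkvn qua qzcfc hhl ube bfwk ranln
Final line count: 10

Answer: 10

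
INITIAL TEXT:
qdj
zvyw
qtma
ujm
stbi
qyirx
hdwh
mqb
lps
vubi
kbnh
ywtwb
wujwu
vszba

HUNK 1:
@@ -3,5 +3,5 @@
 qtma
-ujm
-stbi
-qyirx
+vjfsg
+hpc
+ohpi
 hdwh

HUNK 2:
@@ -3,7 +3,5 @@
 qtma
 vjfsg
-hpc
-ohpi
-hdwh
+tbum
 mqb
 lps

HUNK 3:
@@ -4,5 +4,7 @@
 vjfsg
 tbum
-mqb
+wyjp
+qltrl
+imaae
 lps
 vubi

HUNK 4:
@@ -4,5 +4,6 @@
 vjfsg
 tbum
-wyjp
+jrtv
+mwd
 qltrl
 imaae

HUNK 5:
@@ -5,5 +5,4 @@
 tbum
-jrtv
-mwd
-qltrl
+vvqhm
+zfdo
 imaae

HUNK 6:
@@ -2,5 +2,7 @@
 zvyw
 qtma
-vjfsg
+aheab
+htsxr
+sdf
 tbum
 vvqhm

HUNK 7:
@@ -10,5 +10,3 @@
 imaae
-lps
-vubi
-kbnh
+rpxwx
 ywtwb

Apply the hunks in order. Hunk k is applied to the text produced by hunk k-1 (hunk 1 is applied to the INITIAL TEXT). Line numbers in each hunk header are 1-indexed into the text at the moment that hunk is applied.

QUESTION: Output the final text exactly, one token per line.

Answer: qdj
zvyw
qtma
aheab
htsxr
sdf
tbum
vvqhm
zfdo
imaae
rpxwx
ywtwb
wujwu
vszba

Derivation:
Hunk 1: at line 3 remove [ujm,stbi,qyirx] add [vjfsg,hpc,ohpi] -> 14 lines: qdj zvyw qtma vjfsg hpc ohpi hdwh mqb lps vubi kbnh ywtwb wujwu vszba
Hunk 2: at line 3 remove [hpc,ohpi,hdwh] add [tbum] -> 12 lines: qdj zvyw qtma vjfsg tbum mqb lps vubi kbnh ywtwb wujwu vszba
Hunk 3: at line 4 remove [mqb] add [wyjp,qltrl,imaae] -> 14 lines: qdj zvyw qtma vjfsg tbum wyjp qltrl imaae lps vubi kbnh ywtwb wujwu vszba
Hunk 4: at line 4 remove [wyjp] add [jrtv,mwd] -> 15 lines: qdj zvyw qtma vjfsg tbum jrtv mwd qltrl imaae lps vubi kbnh ywtwb wujwu vszba
Hunk 5: at line 5 remove [jrtv,mwd,qltrl] add [vvqhm,zfdo] -> 14 lines: qdj zvyw qtma vjfsg tbum vvqhm zfdo imaae lps vubi kbnh ywtwb wujwu vszba
Hunk 6: at line 2 remove [vjfsg] add [aheab,htsxr,sdf] -> 16 lines: qdj zvyw qtma aheab htsxr sdf tbum vvqhm zfdo imaae lps vubi kbnh ywtwb wujwu vszba
Hunk 7: at line 10 remove [lps,vubi,kbnh] add [rpxwx] -> 14 lines: qdj zvyw qtma aheab htsxr sdf tbum vvqhm zfdo imaae rpxwx ywtwb wujwu vszba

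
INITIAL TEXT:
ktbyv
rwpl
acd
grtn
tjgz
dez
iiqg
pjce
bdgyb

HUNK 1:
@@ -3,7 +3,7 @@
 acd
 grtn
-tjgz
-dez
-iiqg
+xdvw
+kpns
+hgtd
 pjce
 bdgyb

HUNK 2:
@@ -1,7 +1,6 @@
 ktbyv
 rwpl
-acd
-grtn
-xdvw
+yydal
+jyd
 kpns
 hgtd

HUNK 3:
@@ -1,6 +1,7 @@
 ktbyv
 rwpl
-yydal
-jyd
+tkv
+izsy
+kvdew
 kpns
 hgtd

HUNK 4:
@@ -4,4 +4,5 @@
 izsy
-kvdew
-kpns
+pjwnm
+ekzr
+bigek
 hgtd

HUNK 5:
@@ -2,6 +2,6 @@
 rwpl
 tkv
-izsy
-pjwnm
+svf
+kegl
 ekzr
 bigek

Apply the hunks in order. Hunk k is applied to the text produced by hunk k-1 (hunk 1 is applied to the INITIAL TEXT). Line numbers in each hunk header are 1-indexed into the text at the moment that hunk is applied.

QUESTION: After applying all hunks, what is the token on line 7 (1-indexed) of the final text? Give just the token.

Hunk 1: at line 3 remove [tjgz,dez,iiqg] add [xdvw,kpns,hgtd] -> 9 lines: ktbyv rwpl acd grtn xdvw kpns hgtd pjce bdgyb
Hunk 2: at line 1 remove [acd,grtn,xdvw] add [yydal,jyd] -> 8 lines: ktbyv rwpl yydal jyd kpns hgtd pjce bdgyb
Hunk 3: at line 1 remove [yydal,jyd] add [tkv,izsy,kvdew] -> 9 lines: ktbyv rwpl tkv izsy kvdew kpns hgtd pjce bdgyb
Hunk 4: at line 4 remove [kvdew,kpns] add [pjwnm,ekzr,bigek] -> 10 lines: ktbyv rwpl tkv izsy pjwnm ekzr bigek hgtd pjce bdgyb
Hunk 5: at line 2 remove [izsy,pjwnm] add [svf,kegl] -> 10 lines: ktbyv rwpl tkv svf kegl ekzr bigek hgtd pjce bdgyb
Final line 7: bigek

Answer: bigek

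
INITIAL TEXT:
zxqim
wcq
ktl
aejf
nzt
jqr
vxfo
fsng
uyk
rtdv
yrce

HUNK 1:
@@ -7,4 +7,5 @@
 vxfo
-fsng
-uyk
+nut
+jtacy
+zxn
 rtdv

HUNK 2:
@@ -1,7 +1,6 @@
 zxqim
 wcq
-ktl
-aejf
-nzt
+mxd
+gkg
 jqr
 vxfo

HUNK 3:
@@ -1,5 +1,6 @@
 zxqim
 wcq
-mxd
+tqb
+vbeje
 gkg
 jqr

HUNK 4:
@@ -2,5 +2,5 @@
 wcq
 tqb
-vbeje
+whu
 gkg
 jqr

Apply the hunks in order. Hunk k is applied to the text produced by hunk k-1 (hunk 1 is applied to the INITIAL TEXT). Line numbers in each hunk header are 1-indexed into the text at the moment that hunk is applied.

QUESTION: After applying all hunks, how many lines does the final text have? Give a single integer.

Hunk 1: at line 7 remove [fsng,uyk] add [nut,jtacy,zxn] -> 12 lines: zxqim wcq ktl aejf nzt jqr vxfo nut jtacy zxn rtdv yrce
Hunk 2: at line 1 remove [ktl,aejf,nzt] add [mxd,gkg] -> 11 lines: zxqim wcq mxd gkg jqr vxfo nut jtacy zxn rtdv yrce
Hunk 3: at line 1 remove [mxd] add [tqb,vbeje] -> 12 lines: zxqim wcq tqb vbeje gkg jqr vxfo nut jtacy zxn rtdv yrce
Hunk 4: at line 2 remove [vbeje] add [whu] -> 12 lines: zxqim wcq tqb whu gkg jqr vxfo nut jtacy zxn rtdv yrce
Final line count: 12

Answer: 12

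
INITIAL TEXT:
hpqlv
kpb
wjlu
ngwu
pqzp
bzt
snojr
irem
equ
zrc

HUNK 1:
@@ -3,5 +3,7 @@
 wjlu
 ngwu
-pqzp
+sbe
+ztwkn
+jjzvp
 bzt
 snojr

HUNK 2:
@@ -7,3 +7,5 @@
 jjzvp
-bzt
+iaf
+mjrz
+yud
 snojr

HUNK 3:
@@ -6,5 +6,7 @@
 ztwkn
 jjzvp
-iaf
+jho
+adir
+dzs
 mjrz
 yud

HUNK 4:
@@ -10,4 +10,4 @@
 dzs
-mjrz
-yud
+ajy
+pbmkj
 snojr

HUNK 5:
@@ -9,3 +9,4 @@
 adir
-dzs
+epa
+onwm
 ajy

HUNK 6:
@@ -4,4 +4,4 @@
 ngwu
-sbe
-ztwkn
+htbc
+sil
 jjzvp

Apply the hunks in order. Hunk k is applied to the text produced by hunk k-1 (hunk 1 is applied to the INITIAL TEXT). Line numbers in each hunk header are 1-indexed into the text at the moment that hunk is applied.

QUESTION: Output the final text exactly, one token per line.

Hunk 1: at line 3 remove [pqzp] add [sbe,ztwkn,jjzvp] -> 12 lines: hpqlv kpb wjlu ngwu sbe ztwkn jjzvp bzt snojr irem equ zrc
Hunk 2: at line 7 remove [bzt] add [iaf,mjrz,yud] -> 14 lines: hpqlv kpb wjlu ngwu sbe ztwkn jjzvp iaf mjrz yud snojr irem equ zrc
Hunk 3: at line 6 remove [iaf] add [jho,adir,dzs] -> 16 lines: hpqlv kpb wjlu ngwu sbe ztwkn jjzvp jho adir dzs mjrz yud snojr irem equ zrc
Hunk 4: at line 10 remove [mjrz,yud] add [ajy,pbmkj] -> 16 lines: hpqlv kpb wjlu ngwu sbe ztwkn jjzvp jho adir dzs ajy pbmkj snojr irem equ zrc
Hunk 5: at line 9 remove [dzs] add [epa,onwm] -> 17 lines: hpqlv kpb wjlu ngwu sbe ztwkn jjzvp jho adir epa onwm ajy pbmkj snojr irem equ zrc
Hunk 6: at line 4 remove [sbe,ztwkn] add [htbc,sil] -> 17 lines: hpqlv kpb wjlu ngwu htbc sil jjzvp jho adir epa onwm ajy pbmkj snojr irem equ zrc

Answer: hpqlv
kpb
wjlu
ngwu
htbc
sil
jjzvp
jho
adir
epa
onwm
ajy
pbmkj
snojr
irem
equ
zrc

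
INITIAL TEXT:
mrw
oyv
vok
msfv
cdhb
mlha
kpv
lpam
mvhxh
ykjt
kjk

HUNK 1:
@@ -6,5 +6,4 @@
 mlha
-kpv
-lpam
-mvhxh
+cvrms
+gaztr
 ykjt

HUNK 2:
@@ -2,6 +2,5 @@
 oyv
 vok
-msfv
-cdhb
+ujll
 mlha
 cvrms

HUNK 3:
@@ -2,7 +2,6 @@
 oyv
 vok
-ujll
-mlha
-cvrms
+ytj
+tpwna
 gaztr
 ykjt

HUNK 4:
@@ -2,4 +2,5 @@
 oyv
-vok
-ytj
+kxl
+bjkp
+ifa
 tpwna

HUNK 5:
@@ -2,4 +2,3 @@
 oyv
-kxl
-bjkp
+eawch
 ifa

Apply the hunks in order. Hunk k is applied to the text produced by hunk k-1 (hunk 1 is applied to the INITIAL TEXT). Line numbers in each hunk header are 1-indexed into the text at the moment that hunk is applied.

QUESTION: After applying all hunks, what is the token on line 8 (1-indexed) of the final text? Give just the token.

Hunk 1: at line 6 remove [kpv,lpam,mvhxh] add [cvrms,gaztr] -> 10 lines: mrw oyv vok msfv cdhb mlha cvrms gaztr ykjt kjk
Hunk 2: at line 2 remove [msfv,cdhb] add [ujll] -> 9 lines: mrw oyv vok ujll mlha cvrms gaztr ykjt kjk
Hunk 3: at line 2 remove [ujll,mlha,cvrms] add [ytj,tpwna] -> 8 lines: mrw oyv vok ytj tpwna gaztr ykjt kjk
Hunk 4: at line 2 remove [vok,ytj] add [kxl,bjkp,ifa] -> 9 lines: mrw oyv kxl bjkp ifa tpwna gaztr ykjt kjk
Hunk 5: at line 2 remove [kxl,bjkp] add [eawch] -> 8 lines: mrw oyv eawch ifa tpwna gaztr ykjt kjk
Final line 8: kjk

Answer: kjk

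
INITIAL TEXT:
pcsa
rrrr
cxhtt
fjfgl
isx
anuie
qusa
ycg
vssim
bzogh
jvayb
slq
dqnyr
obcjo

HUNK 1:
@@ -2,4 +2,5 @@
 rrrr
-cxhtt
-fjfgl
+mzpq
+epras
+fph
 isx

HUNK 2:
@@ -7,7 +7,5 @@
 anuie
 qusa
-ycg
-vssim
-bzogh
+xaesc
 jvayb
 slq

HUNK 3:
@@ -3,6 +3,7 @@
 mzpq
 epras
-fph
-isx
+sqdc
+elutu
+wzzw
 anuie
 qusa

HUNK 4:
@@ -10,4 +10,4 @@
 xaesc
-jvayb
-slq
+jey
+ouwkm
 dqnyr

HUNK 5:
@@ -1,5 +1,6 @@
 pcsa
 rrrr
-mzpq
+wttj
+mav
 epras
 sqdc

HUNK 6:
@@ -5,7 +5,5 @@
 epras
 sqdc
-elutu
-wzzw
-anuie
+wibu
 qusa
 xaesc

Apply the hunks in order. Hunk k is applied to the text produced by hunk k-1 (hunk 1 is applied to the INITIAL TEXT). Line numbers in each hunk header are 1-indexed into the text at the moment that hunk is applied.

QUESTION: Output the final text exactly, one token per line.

Answer: pcsa
rrrr
wttj
mav
epras
sqdc
wibu
qusa
xaesc
jey
ouwkm
dqnyr
obcjo

Derivation:
Hunk 1: at line 2 remove [cxhtt,fjfgl] add [mzpq,epras,fph] -> 15 lines: pcsa rrrr mzpq epras fph isx anuie qusa ycg vssim bzogh jvayb slq dqnyr obcjo
Hunk 2: at line 7 remove [ycg,vssim,bzogh] add [xaesc] -> 13 lines: pcsa rrrr mzpq epras fph isx anuie qusa xaesc jvayb slq dqnyr obcjo
Hunk 3: at line 3 remove [fph,isx] add [sqdc,elutu,wzzw] -> 14 lines: pcsa rrrr mzpq epras sqdc elutu wzzw anuie qusa xaesc jvayb slq dqnyr obcjo
Hunk 4: at line 10 remove [jvayb,slq] add [jey,ouwkm] -> 14 lines: pcsa rrrr mzpq epras sqdc elutu wzzw anuie qusa xaesc jey ouwkm dqnyr obcjo
Hunk 5: at line 1 remove [mzpq] add [wttj,mav] -> 15 lines: pcsa rrrr wttj mav epras sqdc elutu wzzw anuie qusa xaesc jey ouwkm dqnyr obcjo
Hunk 6: at line 5 remove [elutu,wzzw,anuie] add [wibu] -> 13 lines: pcsa rrrr wttj mav epras sqdc wibu qusa xaesc jey ouwkm dqnyr obcjo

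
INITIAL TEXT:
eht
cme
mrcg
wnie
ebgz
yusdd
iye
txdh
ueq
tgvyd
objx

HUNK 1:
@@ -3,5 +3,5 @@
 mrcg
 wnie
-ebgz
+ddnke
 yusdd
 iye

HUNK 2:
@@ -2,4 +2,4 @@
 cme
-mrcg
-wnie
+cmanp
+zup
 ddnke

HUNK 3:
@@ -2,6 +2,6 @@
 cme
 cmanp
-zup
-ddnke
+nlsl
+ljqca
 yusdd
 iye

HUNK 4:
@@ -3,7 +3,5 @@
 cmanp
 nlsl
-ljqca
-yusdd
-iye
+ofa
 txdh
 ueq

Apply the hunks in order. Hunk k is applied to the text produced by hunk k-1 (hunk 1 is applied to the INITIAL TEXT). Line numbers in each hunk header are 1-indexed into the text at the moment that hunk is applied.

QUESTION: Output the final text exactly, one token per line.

Answer: eht
cme
cmanp
nlsl
ofa
txdh
ueq
tgvyd
objx

Derivation:
Hunk 1: at line 3 remove [ebgz] add [ddnke] -> 11 lines: eht cme mrcg wnie ddnke yusdd iye txdh ueq tgvyd objx
Hunk 2: at line 2 remove [mrcg,wnie] add [cmanp,zup] -> 11 lines: eht cme cmanp zup ddnke yusdd iye txdh ueq tgvyd objx
Hunk 3: at line 2 remove [zup,ddnke] add [nlsl,ljqca] -> 11 lines: eht cme cmanp nlsl ljqca yusdd iye txdh ueq tgvyd objx
Hunk 4: at line 3 remove [ljqca,yusdd,iye] add [ofa] -> 9 lines: eht cme cmanp nlsl ofa txdh ueq tgvyd objx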